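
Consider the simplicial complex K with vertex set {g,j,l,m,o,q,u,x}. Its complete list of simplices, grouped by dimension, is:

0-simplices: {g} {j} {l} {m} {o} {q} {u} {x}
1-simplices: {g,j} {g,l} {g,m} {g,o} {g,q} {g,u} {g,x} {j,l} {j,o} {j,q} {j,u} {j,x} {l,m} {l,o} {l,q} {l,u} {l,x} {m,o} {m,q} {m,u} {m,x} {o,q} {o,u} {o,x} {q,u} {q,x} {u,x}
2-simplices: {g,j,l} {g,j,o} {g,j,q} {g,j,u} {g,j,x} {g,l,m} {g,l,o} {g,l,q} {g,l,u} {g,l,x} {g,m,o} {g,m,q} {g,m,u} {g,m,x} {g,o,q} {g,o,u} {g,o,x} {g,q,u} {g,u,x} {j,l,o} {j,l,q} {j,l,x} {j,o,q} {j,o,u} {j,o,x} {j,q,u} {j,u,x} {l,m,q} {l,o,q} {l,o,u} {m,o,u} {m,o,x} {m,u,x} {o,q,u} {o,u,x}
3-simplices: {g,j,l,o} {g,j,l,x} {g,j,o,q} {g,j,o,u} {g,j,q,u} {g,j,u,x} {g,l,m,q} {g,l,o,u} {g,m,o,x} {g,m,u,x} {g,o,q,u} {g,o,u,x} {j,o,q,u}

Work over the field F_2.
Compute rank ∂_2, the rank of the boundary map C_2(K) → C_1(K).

rank∂_2=19

n_0=8 n_1=27 n_2=35 n_3=13  [Z2]
∂1: piv[gj,gl,gm,go,gq,gu,gx] rk=7  ker:jl,jo,jq,ju,jx,lm,lo,lq,lu,lx,mo,mq,mu,mx,oq,ou,ox,qu,qx,ux
∂2: piv[gjl,gjo,gjq,gju,gjx,glm,glo,glq,glu,glx,gmo,gmq,gmu,gmx,goq,gou,gox,gqu,gux] rk=19  ker:jlo,jlq,jlx,joq,jou,jox,jqu,jux,lmq,loq,lou,mou,mox,mux,oqu,oux
∂3: piv[gjlo,gjlx,gjoq,gjou,gjqu,gjux,glmq,glou,gmox,gmux,goqu,goux] rk=12  ker:joqu
rk∂_2=19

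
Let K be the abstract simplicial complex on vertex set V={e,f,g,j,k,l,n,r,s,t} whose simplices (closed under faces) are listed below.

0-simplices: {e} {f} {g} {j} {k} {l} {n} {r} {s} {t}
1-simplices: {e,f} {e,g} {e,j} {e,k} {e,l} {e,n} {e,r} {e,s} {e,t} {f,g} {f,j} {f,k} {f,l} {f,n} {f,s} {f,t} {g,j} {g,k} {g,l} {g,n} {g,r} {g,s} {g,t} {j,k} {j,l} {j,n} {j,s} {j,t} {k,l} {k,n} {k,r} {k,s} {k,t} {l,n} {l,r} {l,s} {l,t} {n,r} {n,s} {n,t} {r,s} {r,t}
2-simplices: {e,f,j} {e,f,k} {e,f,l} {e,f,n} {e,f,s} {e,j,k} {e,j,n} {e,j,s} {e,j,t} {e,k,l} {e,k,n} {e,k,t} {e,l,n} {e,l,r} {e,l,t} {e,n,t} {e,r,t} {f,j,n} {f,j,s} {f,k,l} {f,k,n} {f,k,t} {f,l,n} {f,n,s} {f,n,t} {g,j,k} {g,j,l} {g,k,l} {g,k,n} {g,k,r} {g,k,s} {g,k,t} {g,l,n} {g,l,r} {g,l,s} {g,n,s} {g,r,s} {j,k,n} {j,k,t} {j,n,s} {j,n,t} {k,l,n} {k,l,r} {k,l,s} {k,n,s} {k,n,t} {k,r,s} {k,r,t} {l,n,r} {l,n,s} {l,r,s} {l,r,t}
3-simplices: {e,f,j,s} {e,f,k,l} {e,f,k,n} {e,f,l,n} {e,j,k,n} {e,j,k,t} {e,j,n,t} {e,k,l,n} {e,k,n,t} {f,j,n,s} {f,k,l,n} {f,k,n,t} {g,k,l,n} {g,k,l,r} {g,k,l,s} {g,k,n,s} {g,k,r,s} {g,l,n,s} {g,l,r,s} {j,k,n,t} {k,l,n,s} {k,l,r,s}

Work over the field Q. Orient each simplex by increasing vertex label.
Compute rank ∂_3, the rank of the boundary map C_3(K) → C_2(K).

rank∂_3=18

n_0=10 n_1=42 n_2=52 n_3=22  [Q]
∂1: piv[ef,eg,ej,ek,el,en,er,es,et] rk=9  ker:fg,fj,fk,fl,fn,fs,ft,gj,gk,gl,gn,gr,gs,gt,jk,jl,jn,js,jt,kl,kn,kr,ks,kt,ln,lr,ls,lt,nr,ns,nt,rs,rt
∂2: piv[efj,efk,efl,efn,efs,ejk,ejn,ejs,ejt,ekl,ekn,ekt,eln,elr,elt,ent,ert,fkt,fns,gjk,gjl,gkl,gkn,gkr,gks,gkt,glr,gls,gns,grs,lnr] rk=31  ker:fjn,fjs,fkl,fkn,fln,fnt,gln,jkn,jkt,jns,jnt,kln,klr,kls,kns,knt,krs,krt,lns,lrs,lrt
∂3: piv[efjs,efkl,efkn,efln,ejkn,ejkt,ejnt,ekln,eknt,fjns,fknt,gkln,gklr,gkls,gkns,gkrs,glns,glrs] rk=18  ker:fkln,jknt,klns,klrs
rk∂_3=18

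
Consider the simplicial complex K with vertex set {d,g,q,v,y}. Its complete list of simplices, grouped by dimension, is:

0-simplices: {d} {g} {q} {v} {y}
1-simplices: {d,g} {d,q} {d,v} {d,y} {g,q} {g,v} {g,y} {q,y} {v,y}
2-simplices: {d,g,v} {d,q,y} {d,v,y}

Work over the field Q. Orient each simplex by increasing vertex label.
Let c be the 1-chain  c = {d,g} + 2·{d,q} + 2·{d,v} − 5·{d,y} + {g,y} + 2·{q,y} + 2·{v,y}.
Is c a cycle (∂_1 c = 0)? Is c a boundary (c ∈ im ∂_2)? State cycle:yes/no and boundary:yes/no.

n_0=5 n_1=9 n_2=3  [Q]
∂1: piv[dg,dq,dv,dy] rk=4  ker:gq,gv,gy,qy,vy
∂2: piv[dgv,dqy,dvy] rk=3
∂1c = 0
c vs im∂2: residual ≠ 0 ⇒ not boundary

cycle:yes boundary:no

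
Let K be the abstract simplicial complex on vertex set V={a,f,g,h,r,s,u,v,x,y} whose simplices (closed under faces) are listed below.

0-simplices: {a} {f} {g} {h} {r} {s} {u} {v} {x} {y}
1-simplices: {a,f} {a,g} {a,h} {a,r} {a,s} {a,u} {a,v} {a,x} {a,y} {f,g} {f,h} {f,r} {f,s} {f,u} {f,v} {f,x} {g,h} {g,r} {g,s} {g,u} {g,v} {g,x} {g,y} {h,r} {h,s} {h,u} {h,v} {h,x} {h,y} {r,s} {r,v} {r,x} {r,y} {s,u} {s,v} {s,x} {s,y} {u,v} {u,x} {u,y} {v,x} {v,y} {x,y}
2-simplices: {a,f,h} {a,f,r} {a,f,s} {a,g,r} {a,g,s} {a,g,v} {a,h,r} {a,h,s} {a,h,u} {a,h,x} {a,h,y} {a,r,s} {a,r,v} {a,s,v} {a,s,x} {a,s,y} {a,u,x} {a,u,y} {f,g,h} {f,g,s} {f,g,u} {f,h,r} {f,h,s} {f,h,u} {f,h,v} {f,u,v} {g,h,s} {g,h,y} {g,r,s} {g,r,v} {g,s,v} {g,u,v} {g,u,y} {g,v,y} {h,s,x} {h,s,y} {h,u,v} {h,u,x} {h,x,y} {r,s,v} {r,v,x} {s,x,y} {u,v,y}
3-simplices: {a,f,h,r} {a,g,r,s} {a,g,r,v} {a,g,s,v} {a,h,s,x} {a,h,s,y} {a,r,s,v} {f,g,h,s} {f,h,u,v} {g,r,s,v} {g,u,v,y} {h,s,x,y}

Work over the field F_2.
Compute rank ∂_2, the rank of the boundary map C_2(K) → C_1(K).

n_0=10 n_1=43 n_2=43 n_3=12  [Z2]
∂1: piv[af,ag,ah,ar,as,au,av,ax,ay] rk=9  ker:fg,fh,fr,fs,fu,fv,fx,gh,gr,gs,gu,gv,gx,gy,hr,hs,hu,hv,hx,hy,rs,rv,rx,ry,su,sv,sx,sy,uv,ux,uy,vx,vy,xy
∂2: piv[afh,afr,afs,agr,ags,agv,ahr,ahs,ahu,ahx,ahy,ars,arv,asv,asx,asy,aux,auy,fgh,fgs,fgu,fhu,fhv,fuv,ghy,guv,gvy,hxy,rvx] rk=29  ker:fhr,fhs,ghs,grs,grv,gsv,guy,hsx,hsy,huv,hux,rsv,sxy,uvy
∂3: piv[afhr,agrs,agrv,agsv,ahsx,ahsy,arsv,fghs,fhuv,guvy,hsxy] rk=11  ker:grsv
rk∂_2=29

rank∂_2=29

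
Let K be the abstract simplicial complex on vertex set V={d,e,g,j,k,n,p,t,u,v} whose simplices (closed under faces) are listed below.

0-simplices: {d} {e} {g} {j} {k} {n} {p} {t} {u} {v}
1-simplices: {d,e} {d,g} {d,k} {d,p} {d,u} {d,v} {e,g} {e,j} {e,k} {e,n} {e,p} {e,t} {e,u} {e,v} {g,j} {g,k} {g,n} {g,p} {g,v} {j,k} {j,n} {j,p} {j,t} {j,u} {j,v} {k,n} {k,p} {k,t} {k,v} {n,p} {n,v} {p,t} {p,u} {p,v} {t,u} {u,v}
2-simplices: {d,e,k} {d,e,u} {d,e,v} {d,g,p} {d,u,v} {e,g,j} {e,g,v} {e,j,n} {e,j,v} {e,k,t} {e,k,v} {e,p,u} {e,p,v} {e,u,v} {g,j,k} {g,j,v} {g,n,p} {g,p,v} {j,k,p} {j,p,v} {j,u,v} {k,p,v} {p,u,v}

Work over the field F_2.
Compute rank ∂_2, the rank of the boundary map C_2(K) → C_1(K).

rank∂_2=20

n_0=10 n_1=36 n_2=23  [Z2]
∂1: piv[de,dg,dk,dp,du,dv,ej,en,et] rk=9  ker:eg,ek,ep,eu,ev,gj,gk,gn,gp,gv,jk,jn,jp,jt,ju,jv,kn,kp,kt,kv,np,nv,pt,pu,pv,tu,uv
∂2: piv[dek,deu,dev,dgp,duv,egj,egv,ejn,ejv,ekt,ekv,epu,epv,gjk,gnp,gpv,jkp,jpv,juv,kpv] rk=20  ker:euv,gjv,puv
rk∂_2=20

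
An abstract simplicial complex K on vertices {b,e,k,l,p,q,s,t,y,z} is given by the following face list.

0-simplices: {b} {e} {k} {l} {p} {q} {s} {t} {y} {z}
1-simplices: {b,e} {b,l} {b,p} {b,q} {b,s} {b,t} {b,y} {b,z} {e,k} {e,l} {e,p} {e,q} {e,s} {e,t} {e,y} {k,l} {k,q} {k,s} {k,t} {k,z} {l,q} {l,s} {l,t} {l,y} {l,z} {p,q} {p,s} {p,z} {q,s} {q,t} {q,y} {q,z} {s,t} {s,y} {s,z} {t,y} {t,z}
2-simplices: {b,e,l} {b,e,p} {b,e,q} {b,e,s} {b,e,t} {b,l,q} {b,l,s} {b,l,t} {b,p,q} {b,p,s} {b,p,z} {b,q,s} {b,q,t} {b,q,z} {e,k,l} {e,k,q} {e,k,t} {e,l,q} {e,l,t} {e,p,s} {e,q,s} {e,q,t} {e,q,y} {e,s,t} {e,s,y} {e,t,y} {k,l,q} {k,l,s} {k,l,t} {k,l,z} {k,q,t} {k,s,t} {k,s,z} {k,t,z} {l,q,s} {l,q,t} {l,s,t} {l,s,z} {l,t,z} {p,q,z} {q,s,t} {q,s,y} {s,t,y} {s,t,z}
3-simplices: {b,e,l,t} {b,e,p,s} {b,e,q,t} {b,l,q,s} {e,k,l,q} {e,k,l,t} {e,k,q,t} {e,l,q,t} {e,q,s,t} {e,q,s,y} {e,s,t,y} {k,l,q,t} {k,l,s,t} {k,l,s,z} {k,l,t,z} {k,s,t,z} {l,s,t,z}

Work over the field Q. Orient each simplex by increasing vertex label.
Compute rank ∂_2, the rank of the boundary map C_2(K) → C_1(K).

n_0=10 n_1=37 n_2=44 n_3=17  [Q]
∂1: piv[be,bl,bp,bq,bs,bt,by,bz,ek] rk=9  ker:el,ep,eq,es,et,ey,kl,kq,ks,kt,kz,lq,ls,lt,ly,lz,pq,ps,pz,qs,qt,qy,qz,st,sy,sz,ty,tz
∂2: piv[bel,bep,beq,bes,bet,blq,bls,blt,bpq,bps,bpz,bqs,bqt,bqz,ekl,ekq,ekt,eqy,est,esy,ety,kls,klz,ksz,ktz] rk=25  ker:elq,elt,eps,eqs,eqt,klq,klt,kqt,kst,lqs,lqt,lst,lsz,ltz,pqz,qst,qsy,sty,stz
∂3: piv[belt,beps,beqt,blqs,eklq,eklt,ekqt,elqt,eqst,eqsy,esty,klst,klsz,kltz,kstz] rk=15  ker:klqt,lstz
rk∂_2=25

rank∂_2=25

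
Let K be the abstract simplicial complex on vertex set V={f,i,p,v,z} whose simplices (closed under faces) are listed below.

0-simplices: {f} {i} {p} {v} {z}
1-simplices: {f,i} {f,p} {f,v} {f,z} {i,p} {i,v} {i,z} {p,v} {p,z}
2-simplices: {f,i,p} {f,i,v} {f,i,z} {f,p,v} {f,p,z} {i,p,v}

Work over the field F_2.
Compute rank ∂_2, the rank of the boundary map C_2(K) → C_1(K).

n_0=5 n_1=9 n_2=6  [Z2]
∂1: piv[fi,fp,fv,fz] rk=4  ker:ip,iv,iz,pv,pz
∂2: piv[fip,fiv,fiz,fpv,fpz] rk=5  ker:ipv
rk∂_2=5

rank∂_2=5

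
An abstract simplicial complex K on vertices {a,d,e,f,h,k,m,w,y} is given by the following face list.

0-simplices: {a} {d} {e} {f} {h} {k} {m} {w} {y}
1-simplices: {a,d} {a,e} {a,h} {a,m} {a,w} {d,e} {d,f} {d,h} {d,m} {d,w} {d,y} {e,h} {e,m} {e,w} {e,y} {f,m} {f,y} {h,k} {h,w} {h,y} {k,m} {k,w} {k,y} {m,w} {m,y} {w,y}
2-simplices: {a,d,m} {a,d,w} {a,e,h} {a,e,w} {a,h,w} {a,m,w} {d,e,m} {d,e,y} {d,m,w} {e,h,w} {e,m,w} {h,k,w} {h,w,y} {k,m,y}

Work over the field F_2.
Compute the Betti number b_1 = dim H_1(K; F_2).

b_1=6

n_0=9 n_1=26 n_2=14  [Z2]
∂1: piv[ad,ae,ah,am,aw,df,dy,hk] rk=8  ker:de,dh,dm,dw,eh,em,ew,ey,fm,fy,hw,hy,km,kw,ky,mw,my,wy
∂2: piv[adm,adw,aeh,aew,ahw,amw,dem,dey,emw,hkw,hwy,kmy] rk=12  ker:dmw,ehw
b_1=(26−8)−12=6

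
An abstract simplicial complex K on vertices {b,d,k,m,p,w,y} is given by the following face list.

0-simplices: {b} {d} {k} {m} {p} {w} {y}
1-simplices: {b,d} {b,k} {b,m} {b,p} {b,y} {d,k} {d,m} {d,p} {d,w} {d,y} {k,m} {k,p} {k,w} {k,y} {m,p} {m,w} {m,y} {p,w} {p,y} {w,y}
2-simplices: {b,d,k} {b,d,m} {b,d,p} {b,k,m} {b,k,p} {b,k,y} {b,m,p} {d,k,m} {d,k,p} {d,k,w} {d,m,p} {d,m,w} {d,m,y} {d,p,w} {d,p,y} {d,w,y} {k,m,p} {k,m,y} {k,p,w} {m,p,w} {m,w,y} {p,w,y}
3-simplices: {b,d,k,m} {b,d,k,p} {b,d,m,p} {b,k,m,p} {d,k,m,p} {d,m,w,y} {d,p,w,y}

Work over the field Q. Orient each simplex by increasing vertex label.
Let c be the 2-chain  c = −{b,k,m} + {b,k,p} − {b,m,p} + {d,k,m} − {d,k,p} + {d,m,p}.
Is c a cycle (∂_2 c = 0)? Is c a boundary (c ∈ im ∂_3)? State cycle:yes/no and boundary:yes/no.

cycle:yes boundary:yes

n_0=7 n_1=20 n_2=22 n_3=7  [Q]
∂1: piv[bd,bk,bm,bp,by,dw] rk=6  ker:dk,dm,dp,dy,km,kp,kw,ky,mp,mw,my,pw,py,wy
∂2: piv[bdk,bdm,bdp,bkm,bkp,bky,bmp,dkw,dmw,dmy,dpw,dpy,dwy,kmy] rk=14  ker:dkm,dkp,dmp,kmp,kpw,mpw,mwy,pwy
∂3: piv[bdkm,bdkp,bdmp,bkmp,dmwy,dpwy] rk=6  ker:dkmp
∂2c = 0
c vs im∂3: reduces to 0 ⇒ boundary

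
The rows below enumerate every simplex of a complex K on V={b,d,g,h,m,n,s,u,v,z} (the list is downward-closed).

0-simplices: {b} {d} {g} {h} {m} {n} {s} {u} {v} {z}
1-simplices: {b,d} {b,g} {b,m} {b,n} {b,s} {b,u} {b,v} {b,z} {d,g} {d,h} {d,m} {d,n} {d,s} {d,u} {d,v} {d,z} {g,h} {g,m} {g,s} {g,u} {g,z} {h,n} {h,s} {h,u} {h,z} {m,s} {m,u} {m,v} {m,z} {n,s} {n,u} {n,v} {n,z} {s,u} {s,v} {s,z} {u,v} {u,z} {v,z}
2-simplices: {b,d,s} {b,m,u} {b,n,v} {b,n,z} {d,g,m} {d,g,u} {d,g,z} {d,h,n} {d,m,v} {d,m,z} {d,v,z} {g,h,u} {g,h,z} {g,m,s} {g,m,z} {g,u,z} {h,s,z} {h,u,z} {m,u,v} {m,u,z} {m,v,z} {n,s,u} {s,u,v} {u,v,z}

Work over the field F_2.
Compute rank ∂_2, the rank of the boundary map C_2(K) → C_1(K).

rank∂_2=20

n_0=10 n_1=39 n_2=24  [Z2]
∂1: piv[bd,bg,bm,bn,bs,bu,bv,bz,dh] rk=9  ker:dg,dm,dn,ds,du,dv,dz,gh,gm,gs,gu,gz,hn,hs,hu,hz,ms,mu,mv,mz,ns,nu,nv,nz,su,sv,sz,uv,uz,vz
∂2: piv[bds,bmu,bnv,bnz,dgm,dgu,dgz,dhn,dmv,dmz,dvz,ghu,ghz,gms,guz,hsz,muv,muz,nsu,suv] rk=20  ker:gmz,huz,mvz,uvz
rk∂_2=20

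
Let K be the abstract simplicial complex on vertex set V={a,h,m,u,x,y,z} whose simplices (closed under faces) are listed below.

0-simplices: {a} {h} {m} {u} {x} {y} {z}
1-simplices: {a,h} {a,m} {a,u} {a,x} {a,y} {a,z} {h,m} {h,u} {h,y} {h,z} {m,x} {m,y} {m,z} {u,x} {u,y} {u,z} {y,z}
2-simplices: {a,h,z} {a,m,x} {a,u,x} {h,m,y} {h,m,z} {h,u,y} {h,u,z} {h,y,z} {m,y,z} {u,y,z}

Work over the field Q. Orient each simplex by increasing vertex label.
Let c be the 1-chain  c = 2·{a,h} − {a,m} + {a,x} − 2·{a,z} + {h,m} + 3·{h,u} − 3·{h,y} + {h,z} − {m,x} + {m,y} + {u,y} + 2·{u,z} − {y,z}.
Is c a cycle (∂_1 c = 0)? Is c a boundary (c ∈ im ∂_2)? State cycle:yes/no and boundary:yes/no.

n_0=7 n_1=17 n_2=10  [Q]
∂1: piv[ah,am,au,ax,ay,az] rk=6  ker:hm,hu,hy,hz,mx,my,mz,ux,uy,uz,yz
∂2: piv[ahz,amx,aux,hmy,hmz,huy,huz,hyz] rk=8  ker:myz,uyz
∂1c = 0
c vs im∂2: reduces to 0 ⇒ boundary

cycle:yes boundary:yes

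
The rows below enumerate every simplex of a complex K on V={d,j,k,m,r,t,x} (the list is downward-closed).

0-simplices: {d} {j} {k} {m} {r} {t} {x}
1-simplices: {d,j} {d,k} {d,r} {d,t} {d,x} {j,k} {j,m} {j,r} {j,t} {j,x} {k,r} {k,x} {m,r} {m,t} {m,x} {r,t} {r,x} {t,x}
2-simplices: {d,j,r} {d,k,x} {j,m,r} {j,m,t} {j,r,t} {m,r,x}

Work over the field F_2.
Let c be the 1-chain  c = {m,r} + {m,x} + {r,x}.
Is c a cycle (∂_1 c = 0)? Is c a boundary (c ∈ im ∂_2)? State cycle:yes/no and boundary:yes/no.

cycle:yes boundary:yes

n_0=7 n_1=18 n_2=6  [Z2]
∂1: piv[dj,dk,dr,dt,dx,jm] rk=6  ker:jk,jr,jt,jx,kr,kx,mr,mt,mx,rt,rx,tx
∂2: piv[djr,dkx,jmr,jmt,jrt,mrx] rk=6
∂1c = 0
c vs im∂2: reduces to 0 ⇒ boundary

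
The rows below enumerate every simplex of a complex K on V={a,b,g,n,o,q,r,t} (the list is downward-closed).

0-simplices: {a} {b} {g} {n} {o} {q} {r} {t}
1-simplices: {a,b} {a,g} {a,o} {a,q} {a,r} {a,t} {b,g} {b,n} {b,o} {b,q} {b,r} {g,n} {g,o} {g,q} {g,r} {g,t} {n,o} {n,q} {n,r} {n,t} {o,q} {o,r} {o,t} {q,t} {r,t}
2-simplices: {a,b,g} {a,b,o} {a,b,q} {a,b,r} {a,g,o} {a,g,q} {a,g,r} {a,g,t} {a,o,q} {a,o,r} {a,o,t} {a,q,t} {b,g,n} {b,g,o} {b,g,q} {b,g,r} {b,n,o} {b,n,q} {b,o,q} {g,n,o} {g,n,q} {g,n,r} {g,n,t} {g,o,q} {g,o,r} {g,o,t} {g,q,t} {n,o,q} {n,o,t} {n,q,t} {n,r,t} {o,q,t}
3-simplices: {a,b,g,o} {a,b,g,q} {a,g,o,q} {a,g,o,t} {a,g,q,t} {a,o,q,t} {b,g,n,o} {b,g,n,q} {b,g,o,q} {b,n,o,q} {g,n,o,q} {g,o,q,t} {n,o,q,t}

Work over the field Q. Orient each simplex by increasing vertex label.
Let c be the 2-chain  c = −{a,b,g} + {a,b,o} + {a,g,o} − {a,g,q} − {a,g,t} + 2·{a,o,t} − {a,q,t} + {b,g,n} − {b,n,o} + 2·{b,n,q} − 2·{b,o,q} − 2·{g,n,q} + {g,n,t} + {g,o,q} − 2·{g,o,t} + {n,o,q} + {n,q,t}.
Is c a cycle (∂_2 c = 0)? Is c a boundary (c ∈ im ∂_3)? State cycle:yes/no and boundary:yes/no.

n_0=8 n_1=25 n_2=32 n_3=13  [Q]
∂1: piv[ab,ag,ao,aq,ar,at,bn] rk=7  ker:bg,bo,bq,br,gn,go,gq,gr,gt,no,nq,nr,nt,oq,or,ot,qt,rt
∂2: piv[abg,abo,abq,abr,ago,agq,agr,agt,aoq,aor,aot,aqt,bgn,bno,bnq,gnr,gnt,nrt] rk=18  ker:bgo,bgq,bgr,boq,gno,gnq,goq,gor,got,gqt,noq,not,nqt,oqt
∂3: piv[abgo,abgq,agoq,agot,agqt,aoqt,bgno,bgnq,bgoq,bnoq,noqt] rk=11  ker:gnoq,goqt
∂2c = 0
c vs im∂3: residual ≠ 0 ⇒ not boundary

cycle:yes boundary:no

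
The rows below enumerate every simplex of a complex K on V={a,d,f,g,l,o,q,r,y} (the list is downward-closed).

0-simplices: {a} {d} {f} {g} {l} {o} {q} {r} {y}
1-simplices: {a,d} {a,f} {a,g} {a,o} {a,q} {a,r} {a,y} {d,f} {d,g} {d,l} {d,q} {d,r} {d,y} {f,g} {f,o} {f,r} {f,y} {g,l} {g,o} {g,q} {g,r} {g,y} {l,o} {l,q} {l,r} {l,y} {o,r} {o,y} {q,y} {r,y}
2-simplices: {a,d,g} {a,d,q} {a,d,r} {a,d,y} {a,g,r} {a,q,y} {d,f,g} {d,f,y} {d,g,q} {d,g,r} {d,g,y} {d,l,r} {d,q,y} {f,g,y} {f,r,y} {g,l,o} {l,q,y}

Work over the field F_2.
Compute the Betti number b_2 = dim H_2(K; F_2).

n_0=9 n_1=30 n_2=17  [Z2]
∂1: piv[ad,af,ag,ao,aq,ar,ay,dl] rk=8  ker:df,dg,dq,dr,dy,fg,fo,fr,fy,gl,go,gq,gr,gy,lo,lq,lr,ly,or,oy,qy,ry
∂2: piv[adg,adq,adr,ady,agr,aqy,dfg,dfy,dgq,dgy,dlr,fry,glo,lqy] rk=14  ker:dgr,dqy,fgy
b_2=(17−14)−0=3

b_2=3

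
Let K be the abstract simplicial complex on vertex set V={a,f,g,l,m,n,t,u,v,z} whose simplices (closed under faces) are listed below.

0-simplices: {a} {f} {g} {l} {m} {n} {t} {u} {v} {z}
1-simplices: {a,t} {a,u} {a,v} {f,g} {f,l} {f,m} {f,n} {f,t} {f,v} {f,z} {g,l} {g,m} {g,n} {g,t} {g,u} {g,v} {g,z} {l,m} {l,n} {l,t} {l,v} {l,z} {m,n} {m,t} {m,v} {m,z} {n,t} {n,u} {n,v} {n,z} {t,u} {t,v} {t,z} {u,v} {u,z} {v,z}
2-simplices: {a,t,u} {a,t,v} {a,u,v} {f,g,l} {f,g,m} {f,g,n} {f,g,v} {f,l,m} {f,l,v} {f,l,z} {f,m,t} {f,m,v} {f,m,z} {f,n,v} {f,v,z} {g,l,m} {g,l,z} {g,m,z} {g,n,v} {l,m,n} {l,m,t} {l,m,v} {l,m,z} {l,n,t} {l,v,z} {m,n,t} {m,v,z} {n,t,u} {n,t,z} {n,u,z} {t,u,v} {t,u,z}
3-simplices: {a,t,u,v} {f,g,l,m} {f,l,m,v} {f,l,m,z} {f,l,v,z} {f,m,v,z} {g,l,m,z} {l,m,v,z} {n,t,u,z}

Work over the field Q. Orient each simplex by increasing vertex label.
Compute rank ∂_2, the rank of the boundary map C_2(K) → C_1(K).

n_0=10 n_1=36 n_2=32 n_3=9  [Q]
∂1: piv[at,au,av,fg,fl,fm,fn,ft,fz] rk=9  ker:fv,gl,gm,gn,gt,gu,gv,gz,lm,ln,lt,lv,lz,mn,mt,mv,mz,nt,nu,nv,nz,tu,tv,tz,uv,uz,vz
∂2: piv[atu,atv,auv,fgl,fgm,fgn,fgv,flm,flv,flz,fmt,fmv,fmz,fnv,fvz,glz,lmn,lmt,lnt,ntu,ntz,nuz] rk=22  ker:glm,gmz,gnv,lmv,lmz,lvz,mnt,mvz,tuv,tuz
∂3: piv[atuv,fglm,flmv,flmz,flvz,fmvz,glmz,ntuz] rk=8  ker:lmvz
rk∂_2=22

rank∂_2=22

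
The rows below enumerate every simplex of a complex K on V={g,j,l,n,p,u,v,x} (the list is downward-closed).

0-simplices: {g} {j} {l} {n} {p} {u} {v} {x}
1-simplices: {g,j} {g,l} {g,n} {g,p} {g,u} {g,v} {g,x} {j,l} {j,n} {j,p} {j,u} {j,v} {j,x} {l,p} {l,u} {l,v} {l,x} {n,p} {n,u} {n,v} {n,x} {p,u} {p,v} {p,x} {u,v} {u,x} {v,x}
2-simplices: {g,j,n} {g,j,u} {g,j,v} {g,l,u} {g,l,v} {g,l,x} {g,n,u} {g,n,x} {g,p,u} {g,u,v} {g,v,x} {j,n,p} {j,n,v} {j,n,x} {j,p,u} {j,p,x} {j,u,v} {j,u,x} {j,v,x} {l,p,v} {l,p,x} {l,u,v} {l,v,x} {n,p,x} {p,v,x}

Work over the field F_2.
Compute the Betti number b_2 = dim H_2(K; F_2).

b_2=6

n_0=8 n_1=27 n_2=25  [Z2]
∂1: piv[gj,gl,gn,gp,gu,gv,gx] rk=7  ker:jl,jn,jp,ju,jv,jx,lp,lu,lv,lx,np,nu,nv,nx,pu,pv,px,uv,ux,vx
∂2: piv[gjn,gju,gjv,glu,glv,glx,gnu,gnx,gpu,guv,gvx,jnp,jnv,jnx,jpu,jpx,jux,lpv,lpx] rk=19  ker:juv,jvx,luv,lvx,npx,pvx
b_2=(25−19)−0=6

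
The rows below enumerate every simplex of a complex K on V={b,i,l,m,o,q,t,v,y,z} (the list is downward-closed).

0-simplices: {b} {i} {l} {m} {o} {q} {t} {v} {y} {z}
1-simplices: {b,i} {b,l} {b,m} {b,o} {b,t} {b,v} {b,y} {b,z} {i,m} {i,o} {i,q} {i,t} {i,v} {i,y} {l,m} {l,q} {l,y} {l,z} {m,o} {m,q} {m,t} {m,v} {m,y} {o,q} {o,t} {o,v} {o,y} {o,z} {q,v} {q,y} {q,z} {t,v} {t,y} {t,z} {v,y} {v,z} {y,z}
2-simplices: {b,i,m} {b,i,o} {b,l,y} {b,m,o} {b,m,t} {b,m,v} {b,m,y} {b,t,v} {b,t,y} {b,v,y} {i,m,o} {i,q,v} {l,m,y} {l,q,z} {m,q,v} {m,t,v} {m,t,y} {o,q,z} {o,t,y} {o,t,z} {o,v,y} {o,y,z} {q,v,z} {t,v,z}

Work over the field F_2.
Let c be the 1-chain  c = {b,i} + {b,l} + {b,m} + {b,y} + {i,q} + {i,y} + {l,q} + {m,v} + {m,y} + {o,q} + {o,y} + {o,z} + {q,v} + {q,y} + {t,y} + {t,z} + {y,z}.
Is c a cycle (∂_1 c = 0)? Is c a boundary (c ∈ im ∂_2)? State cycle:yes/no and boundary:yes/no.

cycle:no boundary:no

n_0=10 n_1=37 n_2=24  [Z2]
∂1: piv[bi,bl,bm,bo,bt,bv,by,bz,iq] rk=9  ker:im,io,it,iv,iy,lm,lq,ly,lz,mo,mq,mt,mv,my,oq,ot,ov,oy,oz,qv,qy,qz,tv,ty,tz,vy,vz,yz
∂2: piv[bim,bio,bly,bmo,bmt,bmv,bmy,btv,bty,bvy,iqv,lmy,lqz,mqv,oqz,oty,otz,ovy,oyz,qvz,tvz] rk=21  ker:imo,mtv,mty
∂1c = {i} + {m} + {o} + {q} + {y} + {z}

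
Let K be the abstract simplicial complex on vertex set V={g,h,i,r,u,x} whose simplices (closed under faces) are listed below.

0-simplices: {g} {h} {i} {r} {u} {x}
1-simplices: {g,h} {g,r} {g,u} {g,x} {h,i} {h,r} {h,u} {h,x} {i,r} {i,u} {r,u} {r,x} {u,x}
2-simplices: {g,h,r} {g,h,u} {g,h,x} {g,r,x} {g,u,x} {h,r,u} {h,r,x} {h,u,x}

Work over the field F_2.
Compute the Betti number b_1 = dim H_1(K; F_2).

b_1=2

n_0=6 n_1=13 n_2=8  [Z2]
∂1: piv[gh,gr,gu,gx,hi] rk=5  ker:hr,hu,hx,ir,iu,ru,rx,ux
∂2: piv[ghr,ghu,ghx,grx,gux,hru] rk=6  ker:hrx,hux
b_1=(13−5)−6=2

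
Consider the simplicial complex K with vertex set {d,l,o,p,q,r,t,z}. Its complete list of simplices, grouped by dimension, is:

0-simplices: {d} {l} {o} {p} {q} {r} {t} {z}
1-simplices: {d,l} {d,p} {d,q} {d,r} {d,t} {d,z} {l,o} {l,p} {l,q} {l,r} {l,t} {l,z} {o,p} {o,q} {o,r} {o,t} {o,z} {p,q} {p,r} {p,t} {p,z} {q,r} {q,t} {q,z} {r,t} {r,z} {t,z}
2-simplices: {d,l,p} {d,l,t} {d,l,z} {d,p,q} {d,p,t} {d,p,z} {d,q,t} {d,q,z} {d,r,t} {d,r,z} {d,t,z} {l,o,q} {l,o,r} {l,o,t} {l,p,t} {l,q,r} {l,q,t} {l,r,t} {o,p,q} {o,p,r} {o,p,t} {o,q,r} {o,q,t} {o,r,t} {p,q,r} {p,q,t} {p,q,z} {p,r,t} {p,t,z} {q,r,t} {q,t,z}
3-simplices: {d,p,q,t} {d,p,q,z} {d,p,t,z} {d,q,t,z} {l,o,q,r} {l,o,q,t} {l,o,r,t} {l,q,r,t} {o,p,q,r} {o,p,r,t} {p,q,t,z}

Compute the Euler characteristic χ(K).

n_0=8 n_1=27 n_2=31 n_3=11
χ=+8−27+31−11=1

χ(K)=1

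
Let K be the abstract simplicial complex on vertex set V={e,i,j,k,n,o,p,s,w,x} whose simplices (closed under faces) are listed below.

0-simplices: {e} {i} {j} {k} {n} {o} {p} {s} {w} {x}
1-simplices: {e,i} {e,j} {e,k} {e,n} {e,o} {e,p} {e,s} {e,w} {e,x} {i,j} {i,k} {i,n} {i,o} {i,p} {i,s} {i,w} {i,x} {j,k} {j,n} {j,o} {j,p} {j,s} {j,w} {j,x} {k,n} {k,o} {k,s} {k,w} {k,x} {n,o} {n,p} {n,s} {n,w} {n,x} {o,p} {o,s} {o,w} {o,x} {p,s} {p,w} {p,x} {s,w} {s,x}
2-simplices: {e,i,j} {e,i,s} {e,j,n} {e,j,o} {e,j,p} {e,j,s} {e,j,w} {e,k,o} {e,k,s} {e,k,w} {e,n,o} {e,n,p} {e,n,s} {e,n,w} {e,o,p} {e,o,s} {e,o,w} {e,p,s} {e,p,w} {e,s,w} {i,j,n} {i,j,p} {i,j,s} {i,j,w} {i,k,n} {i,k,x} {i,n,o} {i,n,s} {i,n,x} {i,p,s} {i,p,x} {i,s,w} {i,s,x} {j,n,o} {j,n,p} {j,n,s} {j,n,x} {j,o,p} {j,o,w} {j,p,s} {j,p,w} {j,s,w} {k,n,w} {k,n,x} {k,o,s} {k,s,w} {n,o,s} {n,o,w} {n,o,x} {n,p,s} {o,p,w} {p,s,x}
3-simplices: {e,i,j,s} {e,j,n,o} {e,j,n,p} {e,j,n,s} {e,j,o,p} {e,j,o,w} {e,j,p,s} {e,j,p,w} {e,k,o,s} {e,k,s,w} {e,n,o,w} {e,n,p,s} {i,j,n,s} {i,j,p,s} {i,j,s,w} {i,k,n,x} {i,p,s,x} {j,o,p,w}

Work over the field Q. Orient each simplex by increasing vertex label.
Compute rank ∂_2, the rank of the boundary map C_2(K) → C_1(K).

rank∂_2=32

n_0=10 n_1=43 n_2=52 n_3=18  [Q]
∂1: piv[ei,ej,ek,en,eo,ep,es,ew,ex] rk=9  ker:ij,ik,in,io,ip,is,iw,ix,jk,jn,jo,jp,js,jw,jx,kn,ko,ks,kw,kx,no,np,ns,nw,nx,op,os,ow,ox,ps,pw,px,sw,sx
∂2: piv[eij,eis,ejn,ejo,ejp,ejs,ejw,eko,eks,ekw,eno,enp,ens,enw,eop,eos,eow,eps,epw,esw,ijn,ijp,ijw,ikn,ikx,ino,inx,ipx,isx,jnx,knw,nox] rk=32  ker:ijs,ins,ips,isw,jno,jnp,jns,jop,jow,jps,jpw,jsw,knx,kos,ksw,nos,now,nps,opw,psx
∂3: piv[eijs,ejno,ejnp,ejns,ejop,ejow,ejps,ejpw,ekos,eksw,enow,enps,ijns,ijps,ijsw,iknx,ipsx,jopw] rk=18
rk∂_2=32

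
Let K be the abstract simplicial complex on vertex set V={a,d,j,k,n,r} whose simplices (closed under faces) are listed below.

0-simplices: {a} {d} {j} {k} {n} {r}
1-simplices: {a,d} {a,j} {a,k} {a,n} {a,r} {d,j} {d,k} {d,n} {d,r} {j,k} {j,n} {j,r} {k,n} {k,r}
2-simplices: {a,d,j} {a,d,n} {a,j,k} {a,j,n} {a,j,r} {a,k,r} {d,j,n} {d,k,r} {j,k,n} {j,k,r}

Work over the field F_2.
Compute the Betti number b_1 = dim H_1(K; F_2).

b_1=1

n_0=6 n_1=14 n_2=10  [Z2]
∂1: piv[ad,aj,ak,an,ar] rk=5  ker:dj,dk,dn,dr,jk,jn,jr,kn,kr
∂2: piv[adj,adn,ajk,ajn,ajr,akr,dkr,jkn] rk=8  ker:djn,jkr
b_1=(14−5)−8=1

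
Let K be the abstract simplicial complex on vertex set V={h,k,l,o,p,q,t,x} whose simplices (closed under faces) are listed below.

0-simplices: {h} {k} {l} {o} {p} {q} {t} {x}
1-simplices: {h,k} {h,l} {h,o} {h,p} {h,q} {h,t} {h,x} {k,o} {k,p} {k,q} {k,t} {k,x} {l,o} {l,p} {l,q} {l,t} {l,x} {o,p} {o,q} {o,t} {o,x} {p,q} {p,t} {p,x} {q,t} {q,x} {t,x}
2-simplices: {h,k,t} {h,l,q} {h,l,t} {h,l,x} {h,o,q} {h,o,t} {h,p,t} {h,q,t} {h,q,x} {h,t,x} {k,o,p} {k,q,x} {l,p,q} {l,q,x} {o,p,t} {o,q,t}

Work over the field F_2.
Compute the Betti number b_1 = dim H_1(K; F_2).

n_0=8 n_1=27 n_2=16  [Z2]
∂1: piv[hk,hl,ho,hp,hq,ht,hx] rk=7  ker:ko,kp,kq,kt,kx,lo,lp,lq,lt,lx,op,oq,ot,ox,pq,pt,px,qt,qx,tx
∂2: piv[hkt,hlq,hlt,hlx,hoq,hot,hpt,hqt,hqx,htx,kop,kqx,lpq,opt] rk=14  ker:lqx,oqt
b_1=(27−7)−14=6

b_1=6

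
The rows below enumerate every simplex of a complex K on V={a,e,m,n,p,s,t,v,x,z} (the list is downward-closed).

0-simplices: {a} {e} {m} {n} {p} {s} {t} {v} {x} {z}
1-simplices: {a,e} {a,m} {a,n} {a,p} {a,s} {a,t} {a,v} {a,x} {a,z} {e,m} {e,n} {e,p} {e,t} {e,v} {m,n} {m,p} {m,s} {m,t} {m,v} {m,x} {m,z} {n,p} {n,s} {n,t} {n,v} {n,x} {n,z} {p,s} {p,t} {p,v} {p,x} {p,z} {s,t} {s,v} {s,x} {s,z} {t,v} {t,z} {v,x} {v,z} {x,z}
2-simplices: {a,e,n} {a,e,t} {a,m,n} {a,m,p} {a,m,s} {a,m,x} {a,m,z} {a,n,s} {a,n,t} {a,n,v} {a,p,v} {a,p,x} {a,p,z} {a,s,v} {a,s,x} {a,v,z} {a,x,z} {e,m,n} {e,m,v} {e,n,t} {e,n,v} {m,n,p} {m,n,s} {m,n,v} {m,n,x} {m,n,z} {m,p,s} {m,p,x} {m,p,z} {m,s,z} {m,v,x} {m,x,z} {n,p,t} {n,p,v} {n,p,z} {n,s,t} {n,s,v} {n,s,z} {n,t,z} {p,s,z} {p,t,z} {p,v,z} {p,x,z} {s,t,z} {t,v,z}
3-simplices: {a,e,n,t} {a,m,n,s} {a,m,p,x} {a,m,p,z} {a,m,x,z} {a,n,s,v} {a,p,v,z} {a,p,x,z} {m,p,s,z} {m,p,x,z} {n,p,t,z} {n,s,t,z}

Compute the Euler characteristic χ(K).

n_0=10 n_1=41 n_2=45 n_3=12
χ=+10−41+45−12=2

χ(K)=2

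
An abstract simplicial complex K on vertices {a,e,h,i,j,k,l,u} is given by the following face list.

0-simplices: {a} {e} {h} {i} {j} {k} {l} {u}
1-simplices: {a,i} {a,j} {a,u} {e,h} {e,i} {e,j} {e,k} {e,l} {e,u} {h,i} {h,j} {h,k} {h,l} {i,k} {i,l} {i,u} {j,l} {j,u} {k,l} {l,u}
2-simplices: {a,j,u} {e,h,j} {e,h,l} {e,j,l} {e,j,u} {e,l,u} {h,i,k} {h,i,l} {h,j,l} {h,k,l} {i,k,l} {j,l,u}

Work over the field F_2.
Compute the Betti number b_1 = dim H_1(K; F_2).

n_0=8 n_1=20 n_2=12  [Z2]
∂1: piv[ai,aj,au,eh,ei,ek,el] rk=7  ker:ej,eu,hi,hj,hk,hl,ik,il,iu,jl,ju,kl,lu
∂2: piv[aju,ehj,ehl,ejl,eju,elu,hik,hil,hkl] rk=9  ker:hjl,ikl,jlu
b_1=(20−7)−9=4

b_1=4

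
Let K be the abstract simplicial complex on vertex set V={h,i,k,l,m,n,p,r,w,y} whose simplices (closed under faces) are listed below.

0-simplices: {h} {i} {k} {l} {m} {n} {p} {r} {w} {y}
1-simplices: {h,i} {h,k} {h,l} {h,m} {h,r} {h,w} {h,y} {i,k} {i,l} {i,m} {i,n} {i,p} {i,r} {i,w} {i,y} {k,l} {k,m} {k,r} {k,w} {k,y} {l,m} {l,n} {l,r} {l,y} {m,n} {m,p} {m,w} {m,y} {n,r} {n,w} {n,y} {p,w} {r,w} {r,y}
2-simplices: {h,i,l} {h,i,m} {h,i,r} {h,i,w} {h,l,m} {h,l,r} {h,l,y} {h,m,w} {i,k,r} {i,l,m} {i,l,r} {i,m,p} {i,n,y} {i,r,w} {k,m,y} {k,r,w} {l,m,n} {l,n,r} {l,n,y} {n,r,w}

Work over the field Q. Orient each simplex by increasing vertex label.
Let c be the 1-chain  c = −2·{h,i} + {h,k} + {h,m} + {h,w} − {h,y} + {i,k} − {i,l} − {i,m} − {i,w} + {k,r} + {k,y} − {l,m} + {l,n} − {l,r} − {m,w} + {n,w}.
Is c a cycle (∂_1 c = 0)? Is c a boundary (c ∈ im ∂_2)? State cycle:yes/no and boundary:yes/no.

n_0=10 n_1=34 n_2=20  [Q]
∂1: piv[hi,hk,hl,hm,hr,hw,hy,in,ip] rk=9  ker:ik,il,im,ir,iw,iy,kl,km,kr,kw,ky,lm,ln,lr,ly,mn,mp,mw,my,nr,nw,ny,pw,rw,ry
∂2: piv[hil,him,hir,hiw,hlm,hlr,hly,hmw,ikr,imp,iny,irw,kmy,krw,lmn,lnr,lny,nrw] rk=18  ker:ilm,ilr
∂1c = 0
c vs im∂2: residual ≠ 0 ⇒ not boundary

cycle:yes boundary:no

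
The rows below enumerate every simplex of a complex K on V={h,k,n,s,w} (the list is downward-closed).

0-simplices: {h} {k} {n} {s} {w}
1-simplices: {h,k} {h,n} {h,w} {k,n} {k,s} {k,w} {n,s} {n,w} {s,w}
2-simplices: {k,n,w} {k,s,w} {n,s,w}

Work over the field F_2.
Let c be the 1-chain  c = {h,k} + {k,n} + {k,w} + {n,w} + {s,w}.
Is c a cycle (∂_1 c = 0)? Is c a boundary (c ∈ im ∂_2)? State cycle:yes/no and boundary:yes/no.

n_0=5 n_1=9 n_2=3  [Z2]
∂1: piv[hk,hn,hw,ks] rk=4  ker:kn,kw,ns,nw,sw
∂2: piv[knw,ksw,nsw] rk=3
∂1c = {h} + {k} + {s} + {w}

cycle:no boundary:no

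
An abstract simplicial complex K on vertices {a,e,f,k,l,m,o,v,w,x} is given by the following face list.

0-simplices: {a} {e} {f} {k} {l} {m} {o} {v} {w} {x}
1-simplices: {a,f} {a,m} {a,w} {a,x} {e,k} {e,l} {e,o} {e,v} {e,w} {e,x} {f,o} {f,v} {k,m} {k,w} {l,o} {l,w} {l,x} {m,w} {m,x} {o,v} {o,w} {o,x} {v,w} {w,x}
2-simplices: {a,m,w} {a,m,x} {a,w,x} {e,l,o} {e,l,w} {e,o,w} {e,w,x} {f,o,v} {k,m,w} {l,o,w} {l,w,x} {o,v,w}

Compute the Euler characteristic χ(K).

n_0=10 n_1=24 n_2=12
χ=+10−24+12=-2

χ(K)=-2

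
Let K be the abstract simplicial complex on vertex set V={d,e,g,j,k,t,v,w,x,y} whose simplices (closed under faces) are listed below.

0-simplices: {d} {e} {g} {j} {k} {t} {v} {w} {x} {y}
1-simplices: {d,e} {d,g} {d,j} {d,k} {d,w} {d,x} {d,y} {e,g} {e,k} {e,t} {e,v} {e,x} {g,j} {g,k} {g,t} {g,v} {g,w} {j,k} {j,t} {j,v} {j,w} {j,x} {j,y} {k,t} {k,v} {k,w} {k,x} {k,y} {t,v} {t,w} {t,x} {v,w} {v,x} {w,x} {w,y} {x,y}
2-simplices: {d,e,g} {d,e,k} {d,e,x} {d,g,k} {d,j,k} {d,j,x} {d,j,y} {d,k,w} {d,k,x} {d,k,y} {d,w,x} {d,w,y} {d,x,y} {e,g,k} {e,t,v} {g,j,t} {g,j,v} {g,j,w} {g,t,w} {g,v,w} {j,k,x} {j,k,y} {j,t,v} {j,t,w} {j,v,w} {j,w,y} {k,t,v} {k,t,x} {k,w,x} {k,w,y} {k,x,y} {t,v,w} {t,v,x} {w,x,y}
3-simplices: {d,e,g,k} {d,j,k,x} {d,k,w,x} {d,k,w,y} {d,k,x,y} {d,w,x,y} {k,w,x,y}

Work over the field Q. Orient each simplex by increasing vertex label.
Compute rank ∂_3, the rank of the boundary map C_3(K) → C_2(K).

n_0=10 n_1=36 n_2=34 n_3=7  [Q]
∂1: piv[de,dg,dj,dk,dw,dx,dy,et,ev] rk=9  ker:eg,ek,ex,gj,gk,gt,gv,gw,jk,jt,jv,jw,jx,jy,kt,kv,kw,kx,ky,tv,tw,tx,vw,vx,wx,wy,xy
∂2: piv[deg,dek,dex,dgk,djk,djx,djy,dkw,dkx,dky,dwx,dwy,dxy,etv,gjt,gjv,gjw,gtw,gvw,jtv,jwy,ktv,ktx,tvx] rk=24  ker:egk,jkx,jky,jtw,jvw,kwx,kwy,kxy,tvw,wxy
∂3: piv[degk,djkx,dkwx,dkwy,dkxy,dwxy] rk=6  ker:kwxy
rk∂_3=6

rank∂_3=6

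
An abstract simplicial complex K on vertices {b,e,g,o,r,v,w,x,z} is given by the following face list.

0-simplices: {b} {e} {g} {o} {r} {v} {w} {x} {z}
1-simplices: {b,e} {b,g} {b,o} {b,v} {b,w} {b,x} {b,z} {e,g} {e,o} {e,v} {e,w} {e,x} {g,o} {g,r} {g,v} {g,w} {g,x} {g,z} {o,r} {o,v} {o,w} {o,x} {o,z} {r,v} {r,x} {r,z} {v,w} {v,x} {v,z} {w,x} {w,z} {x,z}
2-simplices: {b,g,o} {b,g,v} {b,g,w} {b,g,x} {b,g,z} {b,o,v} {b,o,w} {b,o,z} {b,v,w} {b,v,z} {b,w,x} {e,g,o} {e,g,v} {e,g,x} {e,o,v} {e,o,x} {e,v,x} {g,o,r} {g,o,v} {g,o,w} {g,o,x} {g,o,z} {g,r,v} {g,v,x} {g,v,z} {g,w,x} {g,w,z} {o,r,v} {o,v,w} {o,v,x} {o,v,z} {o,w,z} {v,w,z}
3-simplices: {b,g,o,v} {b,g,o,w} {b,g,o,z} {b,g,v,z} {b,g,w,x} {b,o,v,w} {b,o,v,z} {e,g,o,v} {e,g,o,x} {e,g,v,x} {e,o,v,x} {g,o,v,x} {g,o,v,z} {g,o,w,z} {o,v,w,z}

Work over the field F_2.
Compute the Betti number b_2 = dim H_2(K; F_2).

n_0=9 n_1=32 n_2=33 n_3=15  [Z2]
∂1: piv[be,bg,bo,bv,bw,bx,bz,gr] rk=8  ker:eg,eo,ev,ew,ex,go,gv,gw,gx,gz,or,ov,ow,ox,oz,rv,rx,rz,vw,vx,vz,wx,wz,xz
∂2: piv[bgo,bgv,bgw,bgx,bgz,bov,bow,boz,bvw,bvz,bwx,ego,egv,egx,eox,evx,gor,grv,gwz] rk=19  ker:eov,gov,gow,gox,goz,gvx,gvz,gwx,orv,ovw,ovx,ovz,owz,vwz
∂3: piv[bgov,bgow,bgoz,bgvz,bgwx,bovw,bovz,egov,egox,egvx,eovx,gowz,ovwz] rk=13  ker:govx,govz
b_2=(33−19)−13=1

b_2=1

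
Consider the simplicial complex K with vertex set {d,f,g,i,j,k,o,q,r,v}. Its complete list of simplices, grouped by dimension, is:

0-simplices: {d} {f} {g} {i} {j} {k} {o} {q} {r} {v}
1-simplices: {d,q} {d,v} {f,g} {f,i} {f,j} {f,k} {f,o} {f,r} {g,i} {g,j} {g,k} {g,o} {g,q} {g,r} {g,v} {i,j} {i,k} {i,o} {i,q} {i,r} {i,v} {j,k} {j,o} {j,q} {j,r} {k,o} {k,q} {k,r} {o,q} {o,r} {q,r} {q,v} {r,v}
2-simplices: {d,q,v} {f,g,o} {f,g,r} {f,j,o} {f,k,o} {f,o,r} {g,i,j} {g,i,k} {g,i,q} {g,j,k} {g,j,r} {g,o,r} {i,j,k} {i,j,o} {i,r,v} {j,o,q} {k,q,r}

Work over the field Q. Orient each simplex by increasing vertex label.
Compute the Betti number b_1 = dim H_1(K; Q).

n_0=10 n_1=33 n_2=17  [Q]
∂1: piv[dq,dv,fg,fi,fj,fk,fo,fr,gq] rk=9  ker:gi,gj,gk,go,gr,gv,ij,ik,io,iq,ir,iv,jk,jo,jq,jr,ko,kq,kr,oq,or,qr,qv,rv
∂2: piv[dqv,fgo,fgr,fjo,fko,for,gij,gik,giq,gjk,gjr,ijo,irv,joq,kqr] rk=15  ker:gor,ijk
b_1=(33−9)−15=9

b_1=9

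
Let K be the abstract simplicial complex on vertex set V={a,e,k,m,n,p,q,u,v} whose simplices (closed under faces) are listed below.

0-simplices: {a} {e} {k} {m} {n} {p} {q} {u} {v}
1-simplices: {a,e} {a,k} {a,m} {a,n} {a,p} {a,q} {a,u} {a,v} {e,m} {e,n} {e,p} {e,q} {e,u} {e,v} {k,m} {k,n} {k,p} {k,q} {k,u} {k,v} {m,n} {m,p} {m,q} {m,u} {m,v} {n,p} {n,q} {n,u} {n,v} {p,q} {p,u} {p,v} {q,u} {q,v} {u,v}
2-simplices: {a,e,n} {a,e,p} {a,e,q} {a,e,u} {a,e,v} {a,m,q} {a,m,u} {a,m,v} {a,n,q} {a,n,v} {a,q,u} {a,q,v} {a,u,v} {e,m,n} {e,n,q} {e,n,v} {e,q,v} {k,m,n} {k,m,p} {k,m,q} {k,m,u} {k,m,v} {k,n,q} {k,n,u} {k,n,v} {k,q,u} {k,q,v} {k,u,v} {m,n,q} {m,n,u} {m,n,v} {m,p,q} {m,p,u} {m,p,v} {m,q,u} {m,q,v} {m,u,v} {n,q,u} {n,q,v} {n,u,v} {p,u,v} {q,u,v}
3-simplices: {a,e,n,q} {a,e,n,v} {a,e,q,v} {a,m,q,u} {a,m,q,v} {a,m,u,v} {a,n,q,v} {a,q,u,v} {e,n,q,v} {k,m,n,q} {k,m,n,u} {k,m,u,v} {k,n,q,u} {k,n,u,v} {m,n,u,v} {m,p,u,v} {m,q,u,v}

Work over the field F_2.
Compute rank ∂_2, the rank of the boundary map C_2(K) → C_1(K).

n_0=9 n_1=35 n_2=42 n_3=17  [Z2]
∂1: piv[ae,ak,am,an,ap,aq,au,av] rk=8  ker:em,en,ep,eq,eu,ev,km,kn,kp,kq,ku,kv,mn,mp,mq,mu,mv,np,nq,nu,nv,pq,pu,pv,qu,qv,uv
∂2: piv[aen,aep,aeq,aeu,aev,amq,amu,amv,anq,anv,aqu,aqv,auv,emn,kmn,kmp,kmq,kmu,kmv,knq,knu,mpq,mpu,mpv] rk=24  ker:enq,env,eqv,knv,kqu,kqv,kuv,mnq,mnu,mnv,mqu,mqv,muv,nqu,nqv,nuv,puv,quv
∂3: piv[aenq,aenv,aeqv,amqu,amqv,amuv,anqv,aquv,kmnq,kmnu,kmuv,knqu,knuv,mnuv,mpuv] rk=15  ker:enqv,mquv
rk∂_2=24

rank∂_2=24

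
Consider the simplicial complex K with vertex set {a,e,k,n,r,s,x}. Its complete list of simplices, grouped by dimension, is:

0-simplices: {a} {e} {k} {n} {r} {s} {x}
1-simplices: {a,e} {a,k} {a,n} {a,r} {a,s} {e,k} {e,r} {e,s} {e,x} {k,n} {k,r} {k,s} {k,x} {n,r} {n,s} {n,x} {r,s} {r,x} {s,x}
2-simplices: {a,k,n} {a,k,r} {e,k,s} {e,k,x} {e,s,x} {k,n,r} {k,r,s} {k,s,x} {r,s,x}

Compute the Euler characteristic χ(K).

n_0=7 n_1=19 n_2=9
χ=+7−19+9=-3

χ(K)=-3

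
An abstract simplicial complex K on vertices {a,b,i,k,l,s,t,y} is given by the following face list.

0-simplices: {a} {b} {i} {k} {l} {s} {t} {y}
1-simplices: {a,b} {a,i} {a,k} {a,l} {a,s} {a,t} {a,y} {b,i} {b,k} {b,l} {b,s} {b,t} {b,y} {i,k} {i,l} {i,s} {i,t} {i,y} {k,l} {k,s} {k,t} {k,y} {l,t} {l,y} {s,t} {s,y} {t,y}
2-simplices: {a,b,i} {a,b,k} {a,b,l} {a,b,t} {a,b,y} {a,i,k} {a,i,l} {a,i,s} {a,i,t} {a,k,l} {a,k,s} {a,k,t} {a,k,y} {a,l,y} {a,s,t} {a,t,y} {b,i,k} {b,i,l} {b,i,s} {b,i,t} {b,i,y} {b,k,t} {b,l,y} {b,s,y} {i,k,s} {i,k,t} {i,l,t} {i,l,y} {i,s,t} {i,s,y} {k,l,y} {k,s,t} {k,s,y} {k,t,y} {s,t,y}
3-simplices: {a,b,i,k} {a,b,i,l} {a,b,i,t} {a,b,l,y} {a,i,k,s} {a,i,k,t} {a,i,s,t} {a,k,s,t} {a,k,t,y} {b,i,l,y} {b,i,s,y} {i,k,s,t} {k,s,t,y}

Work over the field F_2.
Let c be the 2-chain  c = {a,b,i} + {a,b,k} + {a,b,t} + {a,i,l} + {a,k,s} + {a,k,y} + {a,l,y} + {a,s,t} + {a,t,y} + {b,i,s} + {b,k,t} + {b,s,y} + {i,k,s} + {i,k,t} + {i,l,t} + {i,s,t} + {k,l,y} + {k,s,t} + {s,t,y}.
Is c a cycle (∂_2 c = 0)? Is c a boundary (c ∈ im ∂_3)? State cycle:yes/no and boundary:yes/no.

cycle:no boundary:no

n_0=8 n_1=27 n_2=35 n_3=13  [Z2]
∂1: piv[ab,ai,ak,al,as,at,ay] rk=7  ker:bi,bk,bl,bs,bt,by,ik,il,is,it,iy,kl,ks,kt,ky,lt,ly,st,sy,ty
∂2: piv[abi,abk,abl,abt,aby,aik,ail,ais,ait,akl,aks,akt,aky,aly,ast,aty,bis,biy,bsy,ilt] rk=20  ker:bik,bil,bit,bkt,bly,iks,ikt,ily,ist,isy,kly,kst,ksy,kty,sty
∂3: piv[abik,abil,abit,ably,aiks,aikt,aist,akst,akty,bily,bisy,ksty] rk=12  ker:ikst
∂2c = {a,b} + {a,k} + {a,t} + {a,y} + {b,y} + {i,s} + {i,t} + {k,l} + {k,s} + {k,t} + {l,t}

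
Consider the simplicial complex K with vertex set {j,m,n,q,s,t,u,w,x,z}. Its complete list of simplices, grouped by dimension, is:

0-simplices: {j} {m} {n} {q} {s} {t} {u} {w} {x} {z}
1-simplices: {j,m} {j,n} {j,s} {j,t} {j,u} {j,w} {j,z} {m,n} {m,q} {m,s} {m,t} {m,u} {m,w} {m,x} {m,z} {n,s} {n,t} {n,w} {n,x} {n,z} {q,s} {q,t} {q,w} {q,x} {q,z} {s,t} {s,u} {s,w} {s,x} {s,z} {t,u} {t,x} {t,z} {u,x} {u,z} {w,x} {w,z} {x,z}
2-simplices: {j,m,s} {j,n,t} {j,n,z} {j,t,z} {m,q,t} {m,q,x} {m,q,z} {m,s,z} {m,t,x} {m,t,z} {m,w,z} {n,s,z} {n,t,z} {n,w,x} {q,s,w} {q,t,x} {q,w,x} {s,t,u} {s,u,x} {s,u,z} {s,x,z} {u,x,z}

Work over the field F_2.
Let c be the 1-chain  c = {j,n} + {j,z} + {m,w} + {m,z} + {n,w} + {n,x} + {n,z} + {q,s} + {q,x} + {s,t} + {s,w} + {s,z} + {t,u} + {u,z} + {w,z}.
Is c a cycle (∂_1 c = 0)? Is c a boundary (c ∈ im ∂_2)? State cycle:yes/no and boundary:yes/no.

n_0=10 n_1=38 n_2=22  [Z2]
∂1: piv[jm,jn,js,jt,ju,jw,jz,mq,mx] rk=9  ker:mn,ms,mt,mu,mw,mz,ns,nt,nw,nx,nz,qs,qt,qw,qx,qz,st,su,sw,sx,sz,tu,tx,tz,ux,uz,wx,wz,xz
∂2: piv[jms,jnt,jnz,jtz,mqt,mqx,mqz,msz,mtx,mtz,mwz,nsz,nwx,qsw,qwx,stu,sux,suz,sxz] rk=19  ker:ntz,qtx,uxz
∂1c = 0
c vs im∂2: reduces to 0 ⇒ boundary

cycle:yes boundary:yes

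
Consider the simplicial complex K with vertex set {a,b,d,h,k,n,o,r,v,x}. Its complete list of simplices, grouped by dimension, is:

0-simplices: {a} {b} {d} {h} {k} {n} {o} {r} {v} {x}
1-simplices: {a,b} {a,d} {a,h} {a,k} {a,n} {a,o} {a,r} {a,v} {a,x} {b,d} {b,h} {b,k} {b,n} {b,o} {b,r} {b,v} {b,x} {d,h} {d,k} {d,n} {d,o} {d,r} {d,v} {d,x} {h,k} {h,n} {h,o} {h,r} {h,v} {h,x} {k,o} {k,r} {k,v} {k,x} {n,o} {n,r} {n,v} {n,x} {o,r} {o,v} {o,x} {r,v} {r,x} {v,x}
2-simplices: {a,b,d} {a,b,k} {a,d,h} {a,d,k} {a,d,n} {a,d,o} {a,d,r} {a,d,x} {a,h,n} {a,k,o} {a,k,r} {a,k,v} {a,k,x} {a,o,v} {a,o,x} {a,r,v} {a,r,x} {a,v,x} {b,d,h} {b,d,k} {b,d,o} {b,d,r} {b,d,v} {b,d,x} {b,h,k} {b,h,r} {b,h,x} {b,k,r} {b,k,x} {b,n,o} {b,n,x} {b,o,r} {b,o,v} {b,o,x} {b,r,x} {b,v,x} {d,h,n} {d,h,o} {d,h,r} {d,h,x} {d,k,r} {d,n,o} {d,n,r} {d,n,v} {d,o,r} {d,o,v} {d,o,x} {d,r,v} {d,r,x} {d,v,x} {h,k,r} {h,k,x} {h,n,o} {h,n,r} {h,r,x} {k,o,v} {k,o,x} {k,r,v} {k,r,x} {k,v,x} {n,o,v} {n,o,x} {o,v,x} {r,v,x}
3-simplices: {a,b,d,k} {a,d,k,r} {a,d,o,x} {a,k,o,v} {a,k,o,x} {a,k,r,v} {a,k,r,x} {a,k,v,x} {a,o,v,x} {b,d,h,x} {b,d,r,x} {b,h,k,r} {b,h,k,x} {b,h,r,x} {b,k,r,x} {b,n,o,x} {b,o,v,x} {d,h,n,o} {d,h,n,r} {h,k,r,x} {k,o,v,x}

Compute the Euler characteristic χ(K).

n_0=10 n_1=44 n_2=64 n_3=21
χ=+10−44+64−21=9

χ(K)=9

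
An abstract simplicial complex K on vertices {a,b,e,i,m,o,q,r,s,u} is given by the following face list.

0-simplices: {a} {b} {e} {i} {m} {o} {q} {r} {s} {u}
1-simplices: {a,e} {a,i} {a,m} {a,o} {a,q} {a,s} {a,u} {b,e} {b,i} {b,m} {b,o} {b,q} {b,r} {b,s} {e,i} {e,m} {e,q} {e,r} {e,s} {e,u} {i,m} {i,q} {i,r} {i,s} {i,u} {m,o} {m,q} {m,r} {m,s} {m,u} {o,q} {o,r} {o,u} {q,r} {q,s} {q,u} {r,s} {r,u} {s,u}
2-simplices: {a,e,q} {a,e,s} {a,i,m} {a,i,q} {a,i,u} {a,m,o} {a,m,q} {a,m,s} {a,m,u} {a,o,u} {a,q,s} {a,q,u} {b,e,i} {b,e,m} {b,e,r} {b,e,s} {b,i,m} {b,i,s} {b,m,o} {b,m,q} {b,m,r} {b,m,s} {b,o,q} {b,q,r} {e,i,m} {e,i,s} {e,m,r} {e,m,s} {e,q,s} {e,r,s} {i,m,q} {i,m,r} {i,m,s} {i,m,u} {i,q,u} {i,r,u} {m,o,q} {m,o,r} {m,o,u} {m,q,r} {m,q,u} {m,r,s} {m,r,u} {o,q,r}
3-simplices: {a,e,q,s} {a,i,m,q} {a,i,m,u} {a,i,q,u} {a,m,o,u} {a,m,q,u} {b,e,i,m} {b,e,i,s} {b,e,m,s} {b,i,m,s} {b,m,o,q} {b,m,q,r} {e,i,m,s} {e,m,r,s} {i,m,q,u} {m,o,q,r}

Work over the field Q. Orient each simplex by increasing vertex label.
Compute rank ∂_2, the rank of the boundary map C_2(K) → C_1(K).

rank∂_2=28

n_0=10 n_1=39 n_2=44 n_3=16  [Q]
∂1: piv[ae,ai,am,ao,aq,as,au,be,br] rk=9  ker:bi,bm,bo,bq,bs,ei,em,eq,er,es,eu,im,iq,ir,is,iu,mo,mq,mr,ms,mu,oq,or,ou,qr,qs,qu,rs,ru,su
∂2: piv[aeq,aes,aim,aiq,aiu,amo,amq,ams,amu,aou,aqs,aqu,bei,bem,ber,bes,bim,bis,bmo,bmq,bmr,bms,boq,bqr,ers,imr,iru,mor] rk=28  ker:eim,eis,emr,ems,eqs,imq,ims,imu,iqu,moq,mou,mqr,mqu,mrs,mru,oqr
∂3: piv[aeqs,aimq,aimu,aiqu,amou,amqu,beim,beis,bems,bims,bmoq,bmqr,emrs,moqr] rk=14  ker:eims,imqu
rk∂_2=28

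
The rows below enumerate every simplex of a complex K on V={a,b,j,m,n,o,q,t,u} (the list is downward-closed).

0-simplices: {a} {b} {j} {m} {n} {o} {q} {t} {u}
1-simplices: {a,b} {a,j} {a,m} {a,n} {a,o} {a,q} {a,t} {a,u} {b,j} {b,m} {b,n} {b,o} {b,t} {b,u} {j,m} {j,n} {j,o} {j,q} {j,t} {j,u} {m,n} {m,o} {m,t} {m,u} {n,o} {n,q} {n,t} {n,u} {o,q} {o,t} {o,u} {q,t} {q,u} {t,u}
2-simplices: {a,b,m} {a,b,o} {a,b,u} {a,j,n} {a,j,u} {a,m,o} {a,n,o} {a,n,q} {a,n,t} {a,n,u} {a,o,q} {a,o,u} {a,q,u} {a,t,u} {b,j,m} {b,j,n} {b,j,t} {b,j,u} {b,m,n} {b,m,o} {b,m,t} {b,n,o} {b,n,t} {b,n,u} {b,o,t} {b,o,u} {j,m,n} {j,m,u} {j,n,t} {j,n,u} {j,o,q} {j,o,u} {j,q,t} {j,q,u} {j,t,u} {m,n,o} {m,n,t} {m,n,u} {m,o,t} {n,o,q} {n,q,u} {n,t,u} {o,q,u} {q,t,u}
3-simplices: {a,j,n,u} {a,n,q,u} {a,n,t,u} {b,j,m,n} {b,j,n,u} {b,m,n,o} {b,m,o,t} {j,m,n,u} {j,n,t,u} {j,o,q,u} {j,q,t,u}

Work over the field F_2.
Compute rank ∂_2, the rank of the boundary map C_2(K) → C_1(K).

rank∂_2=26

n_0=9 n_1=34 n_2=44 n_3=11  [Z2]
∂1: piv[ab,aj,am,an,ao,aq,at,au] rk=8  ker:bj,bm,bn,bo,bt,bu,jm,jn,jo,jq,jt,ju,mn,mo,mt,mu,no,nq,nt,nu,oq,ot,ou,qt,qu,tu
∂2: piv[abm,abo,abu,ajn,aju,amo,ano,anq,ant,anu,aoq,aou,aqu,atu,bjm,bjn,bjt,bju,bmn,bmt,bnt,bot,jmu,joq,jou,jqt] rk=26  ker:bmo,bno,bnu,bou,jmn,jnt,jnu,jqu,jtu,mno,mnt,mnu,mot,noq,nqu,ntu,oqu,qtu
∂3: piv[ajnu,anqu,antu,bjmn,bjnu,bmno,bmot,jmnu,jntu,joqu,jqtu] rk=11
rk∂_2=26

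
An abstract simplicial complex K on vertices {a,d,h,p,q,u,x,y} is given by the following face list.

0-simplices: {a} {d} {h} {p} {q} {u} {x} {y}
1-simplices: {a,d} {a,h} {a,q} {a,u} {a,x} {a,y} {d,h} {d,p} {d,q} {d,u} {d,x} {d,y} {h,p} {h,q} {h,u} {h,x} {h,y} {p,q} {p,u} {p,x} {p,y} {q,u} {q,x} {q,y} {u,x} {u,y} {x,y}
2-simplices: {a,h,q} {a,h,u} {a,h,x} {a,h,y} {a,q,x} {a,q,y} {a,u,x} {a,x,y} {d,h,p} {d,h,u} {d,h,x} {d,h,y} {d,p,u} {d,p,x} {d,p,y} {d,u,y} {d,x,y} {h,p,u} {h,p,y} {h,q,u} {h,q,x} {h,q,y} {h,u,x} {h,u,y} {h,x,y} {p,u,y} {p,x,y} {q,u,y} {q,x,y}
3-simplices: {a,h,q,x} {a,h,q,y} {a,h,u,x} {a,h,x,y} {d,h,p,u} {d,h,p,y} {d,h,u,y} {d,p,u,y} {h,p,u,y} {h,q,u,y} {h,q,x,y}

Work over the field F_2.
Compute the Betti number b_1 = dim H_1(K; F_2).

n_0=8 n_1=27 n_2=29 n_3=11  [Z2]
∂1: piv[ad,ah,aq,au,ax,ay,dp] rk=7  ker:dh,dq,du,dx,dy,hp,hq,hu,hx,hy,pq,pu,px,py,qu,qx,qy,ux,uy,xy
∂2: piv[ahq,ahu,ahx,ahy,aqx,aqy,aux,axy,dhp,dhu,dhx,dhy,dpu,dpx,dpy,duy,hqu] rk=17  ker:dxy,hpu,hpy,hqx,hqy,hux,huy,hxy,puy,pxy,quy,qxy
∂3: piv[ahqx,ahqy,ahux,ahxy,dhpu,dhpy,dhuy,dpuy,hquy,hqxy] rk=10  ker:hpuy
b_1=(27−7)−17=3

b_1=3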